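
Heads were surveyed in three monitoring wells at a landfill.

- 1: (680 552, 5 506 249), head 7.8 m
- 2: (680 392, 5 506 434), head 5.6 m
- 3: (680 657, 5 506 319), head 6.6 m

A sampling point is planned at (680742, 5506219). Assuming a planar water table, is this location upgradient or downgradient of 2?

upgradient

Three-point gradient (reference 1): Δ to 2 = (-160, 185, -2.2), Δ to 3 = (105, 70, -1.2).
∂h/∂x = -0.002220, ∂h/∂y = -0.01381 (det = -30625).
Head at (680742, 5506219) = 7.8 + (-0.002220)·(190) + (-0.01381)·(-30) = 7.79 m.
That is higher than the 5.6 m at 2, so the point is upgradient.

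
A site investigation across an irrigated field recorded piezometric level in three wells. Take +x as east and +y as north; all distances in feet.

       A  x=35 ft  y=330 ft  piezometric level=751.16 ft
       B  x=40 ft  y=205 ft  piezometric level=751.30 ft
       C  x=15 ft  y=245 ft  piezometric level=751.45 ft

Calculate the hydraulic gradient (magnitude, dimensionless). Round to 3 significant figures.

0.00845

With h = a·x + b·y + c and A as origin, the differences give:
  5·a + (-125)·b = +0.14
  (-20)·a + (-85)·b = +0.29
Eliminate b (×(-85) and ×(-125), subtract): -2925·a = 24.350 → a = ∂h/∂x = -0.008325
Back-substitute: b = ∂h/∂y = -0.001453.
|∇h| = √(-0.008325² + -0.001453²) = 0.008451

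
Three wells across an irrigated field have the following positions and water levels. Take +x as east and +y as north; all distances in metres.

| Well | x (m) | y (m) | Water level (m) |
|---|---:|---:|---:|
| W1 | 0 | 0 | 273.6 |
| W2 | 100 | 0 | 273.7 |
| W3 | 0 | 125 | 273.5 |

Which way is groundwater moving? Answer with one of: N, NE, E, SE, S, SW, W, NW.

NW

∂h/∂x = (273.7 − 273.6) / (100 − 0) = +0.0010000
∂h/∂y = (273.5 − 273.6) / (125 − 0) = -0.0008000
Flow = −∇h = (-0.0010000 east, +0.0008000 north), which points northwest.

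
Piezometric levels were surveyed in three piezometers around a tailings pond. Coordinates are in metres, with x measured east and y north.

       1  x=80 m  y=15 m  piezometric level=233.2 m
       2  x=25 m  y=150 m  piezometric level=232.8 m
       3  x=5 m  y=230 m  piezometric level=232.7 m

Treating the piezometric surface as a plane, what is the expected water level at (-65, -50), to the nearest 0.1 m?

231.5 m

Three-point gradient (reference 1): Δ to 2 = (-55, 135, -0.4), Δ to 3 = (-75, 215, -0.5).
∂h/∂x = +0.01088, ∂h/∂y = +0.001471 (det = -1700).
h(-65, -50) = 233.2 + (+0.01088)·(-145) + (+0.001471)·(-65) = 233.2 -1.578 -0.096 = 231.526 m.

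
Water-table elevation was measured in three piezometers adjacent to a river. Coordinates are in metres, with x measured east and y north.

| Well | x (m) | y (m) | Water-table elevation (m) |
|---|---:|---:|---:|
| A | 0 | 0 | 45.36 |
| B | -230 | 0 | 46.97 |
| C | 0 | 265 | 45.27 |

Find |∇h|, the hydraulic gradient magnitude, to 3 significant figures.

∂h/∂x = (46.97 − 45.36) / (-230 − 0) = -0.007000
∂h/∂y = (45.27 − 45.36) / (265 − 0) = -0.0003396
|∇h| = √(-0.007000² + -0.0003396²) = 0.007008

0.00701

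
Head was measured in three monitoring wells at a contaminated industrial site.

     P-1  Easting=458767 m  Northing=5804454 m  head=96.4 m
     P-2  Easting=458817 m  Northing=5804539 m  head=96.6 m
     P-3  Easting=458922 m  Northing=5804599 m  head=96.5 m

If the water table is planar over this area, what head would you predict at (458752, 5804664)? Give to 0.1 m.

97.4 m

With h = a·x + b·y + c and P-1 as origin, the differences give:
  50·a + 85·b = +0.2
  155·a + 145·b = +0.1
Eliminate b (×145 and ×85, subtract): -5925·a = 20.50 → a = ∂h/∂x = -0.003460
Back-substitute: b = ∂h/∂y = +0.004388.
h(458752, 5804664) = 96.4 + (-0.003460)·(-15) + (+0.004388)·(210) = 96.4 +0.052 +0.922 = 97.373 m.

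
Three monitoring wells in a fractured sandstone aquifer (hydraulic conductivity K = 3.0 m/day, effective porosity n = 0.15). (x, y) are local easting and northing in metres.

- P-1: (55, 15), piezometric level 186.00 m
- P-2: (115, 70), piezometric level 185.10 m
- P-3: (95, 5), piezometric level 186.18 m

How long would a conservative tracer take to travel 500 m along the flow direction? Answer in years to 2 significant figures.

4.1 years

With h = a·x + b·y + c and P-1 as origin, the differences give:
  60·a + 55·b = -0.90
  40·a + (-10)·b = +0.18
Eliminate b (×(-10) and ×55, subtract): -2800·a = -0.900 → a = ∂h/∂x = +0.0003214
Back-substitute: b = ∂h/∂y = -0.01671.
|∇h| = √(0.0003214² + -0.01671²) = 0.01671
Seepage velocity v = K·i/n = 3.0 × 0.01671 / 0.15 = 0.3342 m/day.
t = 500 / 0.3342 = 1496 days = 4.1 years.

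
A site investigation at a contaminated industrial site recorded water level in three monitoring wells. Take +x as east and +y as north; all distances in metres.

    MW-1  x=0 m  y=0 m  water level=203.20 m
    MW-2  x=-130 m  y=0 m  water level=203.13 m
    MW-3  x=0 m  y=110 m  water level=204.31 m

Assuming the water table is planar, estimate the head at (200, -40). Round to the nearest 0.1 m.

202.9 m

∂h/∂x = (203.13 − 203.20) / (-130 − 0) = +0.0005385
∂h/∂y = (204.31 − 203.20) / (110 − 0) = +0.01009
h(200, -40) = 203.20 + (+0.0005385)·(200) + (+0.01009)·(-40) = 203.20 +0.108 -0.404 = 202.904 m.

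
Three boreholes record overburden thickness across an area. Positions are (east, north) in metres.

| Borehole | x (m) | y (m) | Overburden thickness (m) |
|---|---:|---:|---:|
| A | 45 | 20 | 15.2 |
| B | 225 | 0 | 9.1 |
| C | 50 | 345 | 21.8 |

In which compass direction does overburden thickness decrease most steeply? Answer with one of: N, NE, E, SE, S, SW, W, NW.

SE

Three-point gradient (reference A): Δ to B = (180, -20, -6.1), Δ to C = (5, 325, +6.6).
∂d/∂x = -0.03158, ∂d/∂y = +0.02079 (det = 58600).
Steepest decrease is along −∇f = (+0.03158 E, -0.02079 N) → southeast.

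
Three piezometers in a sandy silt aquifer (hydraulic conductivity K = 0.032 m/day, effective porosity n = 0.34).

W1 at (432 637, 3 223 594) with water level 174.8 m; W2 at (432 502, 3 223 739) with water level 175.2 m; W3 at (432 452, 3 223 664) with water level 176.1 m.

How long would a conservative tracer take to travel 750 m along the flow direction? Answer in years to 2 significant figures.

2000 years

With h = a·x + b·y + c and W1 as origin, the differences give:
  (-135)·a + 145·b = +0.4
  (-185)·a + 70·b = +1.3
Eliminate b (×70 and ×145, subtract): 17375·a = -160.50 → a = ∂h/∂x = -0.009237
Back-substitute: b = ∂h/∂y = -0.005842.
|∇h| = √(-0.009237² + -0.005842²) = 0.01093
Seepage velocity v = K·i/n = 0.032 × 0.01093 / 0.34 = 0.001029 m/day.
t = 750 / 0.001029 = 7.289e+05 days = 2e+03 years.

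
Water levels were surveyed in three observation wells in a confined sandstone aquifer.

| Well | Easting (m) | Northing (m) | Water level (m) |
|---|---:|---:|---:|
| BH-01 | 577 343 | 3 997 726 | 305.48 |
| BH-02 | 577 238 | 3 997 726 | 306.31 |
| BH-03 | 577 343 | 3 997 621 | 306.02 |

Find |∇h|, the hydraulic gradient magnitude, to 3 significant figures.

0.00943

∂h/∂x = (306.31 − 305.48) / (577238 − 577343) = -0.007905
∂h/∂y = (306.02 − 305.48) / (3997621 − 3997726) = -0.005143
|∇h| = √(-0.007905² + -0.005143²) = 0.009431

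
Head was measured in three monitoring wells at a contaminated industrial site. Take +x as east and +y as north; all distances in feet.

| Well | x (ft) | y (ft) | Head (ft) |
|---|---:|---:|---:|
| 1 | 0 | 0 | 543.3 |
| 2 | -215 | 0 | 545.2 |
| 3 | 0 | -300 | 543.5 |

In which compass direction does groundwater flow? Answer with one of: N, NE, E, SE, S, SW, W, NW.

E

∂h/∂x = (545.2 − 543.3) / (-215 − 0) = -0.008837
∂h/∂y = (543.5 − 543.3) / (-300 − 0) = -0.0006667
Flow = −∇h = (+0.008837 east, +0.0006667 north), which points east.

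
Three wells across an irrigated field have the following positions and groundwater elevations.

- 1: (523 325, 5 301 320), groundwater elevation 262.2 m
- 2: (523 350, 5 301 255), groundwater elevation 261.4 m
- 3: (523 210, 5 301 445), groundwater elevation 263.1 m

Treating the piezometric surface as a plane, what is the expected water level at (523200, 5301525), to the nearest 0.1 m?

Differences from 1: to 2 (Δx, Δy, Δh) = (25, -65, -0.8); to 3 = (-115, 125, +0.9).
Solve a·Δx + b·Δy = Δh: det = 25·125 − (-115)·(-65) = -4350.
∂h/∂x = [(-0.8)·125 − (+0.9)·(-65)] / -4350 = +0.009540
∂h/∂y = [25·(+0.9) − (-115)·(-0.8)] / -4350 = +0.01598
h(523200, 5301525) = 262.2 + (+0.009540)·(-125) + (+0.01598)·(205) = 262.2 -1.193 +3.275 = 264.283 m.

264.3 m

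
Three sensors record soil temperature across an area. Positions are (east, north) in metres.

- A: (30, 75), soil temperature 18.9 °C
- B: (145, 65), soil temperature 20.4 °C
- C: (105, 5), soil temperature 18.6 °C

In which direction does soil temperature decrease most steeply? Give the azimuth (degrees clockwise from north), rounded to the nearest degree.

216°

Three-point gradient (reference A): Δ to B = (115, -10, +1.5), Δ to C = (75, -70, -0.3).
∂T/∂x = +0.01479, ∂T/∂y = +0.02014 (det = -7300).
Steepest decrease is along −∇f: components (-0.01479 E, -0.02014 N).
Azimuth = atan2(-0.01479, -0.02014) = 216.3° ≈ 216°.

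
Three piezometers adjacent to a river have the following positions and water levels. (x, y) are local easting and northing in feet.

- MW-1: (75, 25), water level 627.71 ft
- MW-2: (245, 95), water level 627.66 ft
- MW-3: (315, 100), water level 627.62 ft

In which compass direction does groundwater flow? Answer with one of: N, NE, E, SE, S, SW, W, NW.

SE

Differences from MW-1: to MW-2 (Δx, Δy, Δh) = (170, 70, -0.05); to MW-3 = (240, 75, -0.09).
Determinant of the coordinate differences = 170·75 − 240·70 = -4050.
∂h/∂x = [(-0.05)·75 − (-0.09)·70] / -4050 = -0.0006296
∂h/∂y = [170·(-0.09) − 240·(-0.05)] / -4050 = +0.0008148
Flow = −∇h = (+0.0006296 east, -0.0008148 north), which points southeast.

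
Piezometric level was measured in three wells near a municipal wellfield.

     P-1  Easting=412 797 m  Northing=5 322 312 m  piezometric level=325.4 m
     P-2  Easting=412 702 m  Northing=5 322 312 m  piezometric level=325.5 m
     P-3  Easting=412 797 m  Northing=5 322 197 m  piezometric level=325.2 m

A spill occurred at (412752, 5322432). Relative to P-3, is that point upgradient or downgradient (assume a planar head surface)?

upgradient

∂h/∂x = (325.5 − 325.4) / (412702 − 412797) = -0.001053
∂h/∂y = (325.2 − 325.4) / (5322197 − 5322312) = +0.001739
Head at (412752, 5322432) = 325.4 + (-0.001053)·(-45) + (+0.001739)·(120) = 325.66 m.
That is higher than the 325.2 m at P-3, so the point is upgradient.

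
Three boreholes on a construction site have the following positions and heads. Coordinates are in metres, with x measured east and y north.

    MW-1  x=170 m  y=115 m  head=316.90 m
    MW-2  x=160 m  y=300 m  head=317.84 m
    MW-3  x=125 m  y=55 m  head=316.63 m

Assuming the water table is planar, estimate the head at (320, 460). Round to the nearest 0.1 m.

Taking MW-1 as reference: MW-2−MW-1 = (-10, 185, +0.94); MW-3−MW-1 = (-45, -60, -0.27).
Determinant of the coordinate differences = (-10)·(-60) − (-45)·185 = 8925.
∂h/∂x = [(+0.94)·(-60) − (-0.27)·185] / 8925 = -0.0007227
∂h/∂y = [(-10)·(-0.27) − (-45)·(+0.94)] / 8925 = +0.005042
h(320, 460) = 316.90 + (-0.0007227)·(150) + (+0.005042)·(345) = 316.90 -0.108 +1.739 = 318.531 m.

318.5 m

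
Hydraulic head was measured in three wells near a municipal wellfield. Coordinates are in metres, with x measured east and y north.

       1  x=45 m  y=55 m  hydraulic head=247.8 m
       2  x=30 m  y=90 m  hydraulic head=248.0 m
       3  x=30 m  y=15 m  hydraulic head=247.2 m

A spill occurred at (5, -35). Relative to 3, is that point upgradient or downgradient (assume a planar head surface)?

downgradient

With h = a·x + b·y + c and 1 as origin, the differences give:
  (-15)·a + 35·b = +0.2
  (-15)·a + (-40)·b = -0.6
Eliminate b (×(-40) and ×35, subtract): 1125·a = 13.00 → a = ∂h/∂x = +0.01156
Back-substitute: b = ∂h/∂y = +0.01067.
Head at (5, -35) = 247.8 + (+0.01156)·(-40) + (+0.01067)·(-90) = 246.38 m.
That is lower than the 247.2 m at 3, so the point is downgradient.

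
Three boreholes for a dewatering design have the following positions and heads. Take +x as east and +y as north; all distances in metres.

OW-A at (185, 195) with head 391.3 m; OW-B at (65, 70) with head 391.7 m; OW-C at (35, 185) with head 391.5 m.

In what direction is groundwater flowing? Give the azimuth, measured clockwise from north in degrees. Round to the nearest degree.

Taking OW-A as reference: OW-B−OW-A = (-120, -125, +0.4); OW-C−OW-A = (-150, -10, +0.2).
Determinant of the coordinate differences = (-120)·(-10) − (-150)·(-125) = -17550.
∂h/∂x = [(+0.4)·(-10) − (+0.2)·(-125)] / -17550 = -0.001197
∂h/∂y = [(-120)·(+0.2) − (-150)·(+0.4)] / -17550 = -0.002051
Flow direction (−∇h) has components (+0.001197 E, +0.002051 N).
Azimuth = atan2(E, N) = atan2(+0.001197, +0.002051) = 30.3° ≈ 030°.

030°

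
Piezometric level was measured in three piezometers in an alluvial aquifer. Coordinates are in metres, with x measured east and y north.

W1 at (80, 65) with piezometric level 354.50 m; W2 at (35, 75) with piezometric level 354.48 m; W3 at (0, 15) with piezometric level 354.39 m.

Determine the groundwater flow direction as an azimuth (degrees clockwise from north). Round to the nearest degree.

212°

Taking W1 as reference: W2−W1 = (-45, 10, -0.02); W3−W1 = (-80, -50, -0.11).
Determinant of the coordinate differences = (-45)·(-50) − (-80)·10 = 3050.
∂h/∂x = [(-0.02)·(-50) − (-0.11)·10] / 3050 = +0.0006885
∂h/∂y = [(-45)·(-0.11) − (-80)·(-0.02)] / 3050 = +0.001098
Flow direction (−∇h) has components (-0.0006885 E, -0.001098 N).
Azimuth = atan2(E, N) = atan2(-0.0006885, -0.001098) = 212.1° ≈ 212°.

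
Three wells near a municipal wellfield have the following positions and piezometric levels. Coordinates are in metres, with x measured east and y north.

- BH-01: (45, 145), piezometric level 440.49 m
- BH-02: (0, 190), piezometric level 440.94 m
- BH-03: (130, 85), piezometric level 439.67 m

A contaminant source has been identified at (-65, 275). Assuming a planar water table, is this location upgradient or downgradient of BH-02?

upgradient

With h = a·x + b·y + c and BH-01 as origin, the differences give:
  (-45)·a + 45·b = +0.45
  85·a + (-60)·b = -0.82
Eliminate b (×(-60) and ×45, subtract): -1125·a = 9.900 → a = ∂h/∂x = -0.008800
Back-substitute: b = ∂h/∂y = +0.001200.
Head at (-65, 275) = 440.49 + (-0.008800)·(-110) + (+0.001200)·(130) = 441.61 m.
That is higher than the 440.94 m at BH-02, so the point is upgradient.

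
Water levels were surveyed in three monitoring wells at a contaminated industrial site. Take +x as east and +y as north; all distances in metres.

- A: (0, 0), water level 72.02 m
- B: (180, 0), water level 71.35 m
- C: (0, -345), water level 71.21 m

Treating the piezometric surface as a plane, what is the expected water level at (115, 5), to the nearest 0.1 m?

71.6 m

∂h/∂x = (71.35 − 72.02) / (180 − 0) = -0.003722
∂h/∂y = (71.21 − 72.02) / (-345 − 0) = +0.002348
h(115, 5) = 72.02 + (-0.003722)·(115) + (+0.002348)·(5) = 72.02 -0.428 +0.012 = 71.604 m.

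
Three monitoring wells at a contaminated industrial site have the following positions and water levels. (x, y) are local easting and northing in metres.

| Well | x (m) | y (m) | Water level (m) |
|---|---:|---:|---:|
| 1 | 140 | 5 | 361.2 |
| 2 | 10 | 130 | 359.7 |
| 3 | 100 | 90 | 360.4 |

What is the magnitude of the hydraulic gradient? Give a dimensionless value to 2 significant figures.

0.0086

Differences from 1: to 2 (Δx, Δy, Δh) = (-130, 125, -1.5); to 3 = (-40, 85, -0.8).
Solve a·Δx + b·Δy = Δh: det = (-130)·85 − (-40)·125 = -6050.
∂h/∂x = [(-1.5)·85 − (-0.8)·125] / -6050 = +0.004545
∂h/∂y = [(-130)·(-0.8) − (-40)·(-1.5)] / -6050 = -0.007273
|∇h| = √(0.004545² + -0.007273²) = 0.008576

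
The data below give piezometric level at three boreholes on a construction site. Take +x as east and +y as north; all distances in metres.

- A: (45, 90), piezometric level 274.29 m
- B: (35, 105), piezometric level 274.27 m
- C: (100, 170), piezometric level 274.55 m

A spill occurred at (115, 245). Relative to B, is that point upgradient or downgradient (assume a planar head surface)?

Three-point gradient (reference A): Δ to B = (-10, 15, -0.02), Δ to C = (55, 80, +0.26).
∂h/∂x = +0.003385, ∂h/∂y = +0.0009231 (det = -1625).
Head at (115, 245) = 274.29 + (+0.003385)·(70) + (+0.0009231)·(155) = 274.67 m.
That is higher than the 274.27 m at B, so the point is upgradient.

upgradient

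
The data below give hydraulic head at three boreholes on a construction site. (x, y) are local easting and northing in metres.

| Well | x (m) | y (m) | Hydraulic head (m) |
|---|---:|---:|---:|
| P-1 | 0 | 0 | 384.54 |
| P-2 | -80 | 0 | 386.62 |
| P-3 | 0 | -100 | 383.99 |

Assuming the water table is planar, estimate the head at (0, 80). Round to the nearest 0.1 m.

385.0 m

∂h/∂x = (386.62 − 384.54) / (-80 − 0) = -0.02600
∂h/∂y = (383.99 − 384.54) / (-100 − 0) = +0.005500
h(0, 80) = 384.54 + (-0.02600)·(0) + (+0.005500)·(80) = 384.54 -0.000 +0.440 = 384.980 m.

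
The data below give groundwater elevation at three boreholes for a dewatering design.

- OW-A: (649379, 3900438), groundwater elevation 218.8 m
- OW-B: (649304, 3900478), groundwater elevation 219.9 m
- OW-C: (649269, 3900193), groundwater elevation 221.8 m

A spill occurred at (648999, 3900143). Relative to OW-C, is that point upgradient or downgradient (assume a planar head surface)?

upgradient

With h = a·x + b·y + c and OW-A as origin, the differences give:
  (-75)·a + 40·b = +1.1
  (-110)·a + (-245)·b = +3.0
Eliminate b (×(-245) and ×40, subtract): 22775·a = -389.50 → a = ∂h/∂x = -0.01710
Back-substitute: b = ∂h/∂y = -0.004566.
Head at (648999, 3900143) = 218.8 + (-0.01710)·(-380) + (-0.004566)·(-295) = 226.65 m.
That is higher than the 221.8 m at OW-C, so the point is upgradient.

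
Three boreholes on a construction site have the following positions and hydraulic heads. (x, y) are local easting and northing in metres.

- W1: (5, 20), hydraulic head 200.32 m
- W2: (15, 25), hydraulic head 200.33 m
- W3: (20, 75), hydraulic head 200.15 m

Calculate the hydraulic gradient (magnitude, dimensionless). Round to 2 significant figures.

With h = a·x + b·y + c and W1 as origin, the differences give:
  10·a + 5·b = +0.01
  15·a + 55·b = -0.17
Eliminate b (×55 and ×5, subtract): 475·a = 1.400 → a = ∂h/∂x = +0.002947
Back-substitute: b = ∂h/∂y = -0.003895.
|∇h| = √(0.002947² + -0.003895²) = 0.004884

0.0049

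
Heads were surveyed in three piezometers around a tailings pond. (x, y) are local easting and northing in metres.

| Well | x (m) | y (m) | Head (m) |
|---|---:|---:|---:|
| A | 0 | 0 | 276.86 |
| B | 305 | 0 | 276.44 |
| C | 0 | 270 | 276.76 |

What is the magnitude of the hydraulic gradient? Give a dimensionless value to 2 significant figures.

∂h/∂x = (276.44 − 276.86) / (305 − 0) = -0.001377
∂h/∂y = (276.76 − 276.86) / (270 − 0) = -0.0003704
|∇h| = √(-0.001377² + -0.0003704²) = 0.001426

0.0014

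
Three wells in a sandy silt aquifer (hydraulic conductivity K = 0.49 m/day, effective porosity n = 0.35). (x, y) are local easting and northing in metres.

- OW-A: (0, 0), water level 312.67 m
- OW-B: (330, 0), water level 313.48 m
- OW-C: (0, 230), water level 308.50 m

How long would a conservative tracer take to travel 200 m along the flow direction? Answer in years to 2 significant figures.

∂h/∂x = (313.48 − 312.67) / (330 − 0) = +0.002455
∂h/∂y = (308.50 − 312.67) / (230 − 0) = -0.01813
|∇h| = √(0.002455² + -0.01813²) = 0.0183
Seepage velocity v = K·i/n = 0.49 × 0.0183 / 0.35 = 0.02562 m/day.
t = 200 / 0.02562 = 7806 days = 21.4 years.

21 years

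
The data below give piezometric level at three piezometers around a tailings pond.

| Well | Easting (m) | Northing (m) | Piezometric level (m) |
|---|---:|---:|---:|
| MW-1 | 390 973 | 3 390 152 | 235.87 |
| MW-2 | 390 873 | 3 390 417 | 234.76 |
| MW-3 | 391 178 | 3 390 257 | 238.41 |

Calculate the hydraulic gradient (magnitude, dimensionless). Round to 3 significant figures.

0.0122

Differences from MW-1: to MW-2 (Δx, Δy, Δh) = (-100, 265, -1.11); to MW-3 = (205, 105, +2.54).
Solve a·Δx + b·Δy = Δh: det = (-100)·105 − 205·265 = -64825.
∂h/∂x = [(-1.11)·105 − (+2.54)·265] / -64825 = +0.01218
∂h/∂y = [(-100)·(+2.54) − 205·(-1.11)] / -64825 = +0.0004080
|∇h| = √(0.01218² + 0.0004080²) = 0.01219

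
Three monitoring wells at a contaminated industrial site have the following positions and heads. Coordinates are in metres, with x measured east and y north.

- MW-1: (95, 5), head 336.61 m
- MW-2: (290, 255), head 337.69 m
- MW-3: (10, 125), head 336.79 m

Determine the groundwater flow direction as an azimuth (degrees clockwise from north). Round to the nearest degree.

214°

Three-point gradient (reference MW-1): Δ to MW-2 = (195, 250, +1.08), Δ to MW-3 = (-85, 120, +0.18).
∂h/∂x = +0.001895, ∂h/∂y = +0.002842 (det = 44650).
Flow direction (−∇h) has components (-0.001895 E, -0.002842 N).
Azimuth = atan2(E, N) = atan2(-0.001895, -0.002842) = 213.7° ≈ 214°.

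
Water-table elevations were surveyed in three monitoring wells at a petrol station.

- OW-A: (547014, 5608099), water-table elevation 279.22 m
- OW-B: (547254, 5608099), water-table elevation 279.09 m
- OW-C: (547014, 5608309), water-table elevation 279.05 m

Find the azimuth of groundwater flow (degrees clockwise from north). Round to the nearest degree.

∂h/∂x = (279.09 − 279.22) / (547254 − 547014) = -0.0005417
∂h/∂y = (279.05 − 279.22) / (5608309 − 5608099) = -0.0008095
Flow direction (−∇h) has components (+0.0005417 E, +0.0008095 N).
Azimuth = atan2(E, N) = atan2(+0.0005417, +0.0008095) = 33.8° ≈ 034°.

034°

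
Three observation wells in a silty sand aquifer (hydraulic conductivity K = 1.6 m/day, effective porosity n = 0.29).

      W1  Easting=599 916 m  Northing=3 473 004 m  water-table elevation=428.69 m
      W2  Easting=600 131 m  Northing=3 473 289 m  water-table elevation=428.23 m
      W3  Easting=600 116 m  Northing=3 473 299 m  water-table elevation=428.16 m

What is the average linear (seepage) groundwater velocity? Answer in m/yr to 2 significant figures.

Differences from W1: to W2 (Δx, Δy, Δh) = (215, 285, -0.46); to W3 = (200, 295, -0.53).
Determinant of the coordinate differences = 215·295 − 200·285 = 6425.
∂h/∂x = [(-0.46)·295 − (-0.53)·285] / 6425 = +0.002389
∂h/∂y = [215·(-0.53) − 200·(-0.46)] / 6425 = -0.003416
|∇h| = √(0.002389² + -0.003416²) = 0.004168
Seepage velocity v = K·i/n = 1.6 × 0.004168 / 0.29 = 0.023 m/day = 8.401 m/yr.

8.4 m/yr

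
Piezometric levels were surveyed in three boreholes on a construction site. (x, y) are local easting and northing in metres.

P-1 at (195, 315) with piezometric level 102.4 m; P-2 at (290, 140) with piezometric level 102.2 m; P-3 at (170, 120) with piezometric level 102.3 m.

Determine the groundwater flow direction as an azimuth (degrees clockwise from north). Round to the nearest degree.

124°

With h = a·x + b·y + c and P-1 as origin, the differences give:
  95·a + (-175)·b = -0.2
  (-25)·a + (-195)·b = -0.1
Eliminate b (×(-195) and ×(-175), subtract): -22900·a = 21.50 → a = ∂h/∂x = -0.0009389
Back-substitute: b = ∂h/∂y = +0.0006332.
Flow direction (−∇h) has components (+0.0009389 E, -0.0006332 N).
Azimuth = atan2(E, N) = atan2(+0.0009389, -0.0006332) = 124.0° ≈ 124°.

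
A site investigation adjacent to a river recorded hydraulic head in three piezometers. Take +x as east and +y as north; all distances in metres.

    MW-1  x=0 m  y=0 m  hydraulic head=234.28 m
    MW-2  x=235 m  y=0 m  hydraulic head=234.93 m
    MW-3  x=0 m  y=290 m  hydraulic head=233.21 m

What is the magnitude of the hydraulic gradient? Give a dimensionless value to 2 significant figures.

0.0046

∂h/∂x = (234.93 − 234.28) / (235 − 0) = +0.002766
∂h/∂y = (233.21 − 234.28) / (290 − 0) = -0.003690
|∇h| = √(0.002766² + -0.003690²) = 0.004612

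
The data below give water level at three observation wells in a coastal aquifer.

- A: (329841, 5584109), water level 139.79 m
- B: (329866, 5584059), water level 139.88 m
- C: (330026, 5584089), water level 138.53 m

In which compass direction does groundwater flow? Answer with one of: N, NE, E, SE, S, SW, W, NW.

NE

Taking A as reference: B−A = (25, -50, +0.09); C−A = (185, -20, -1.26).
Solve a·Δx + b·Δy = Δh: det = 25·(-20) − 185·(-50) = 8750.
∂h/∂x = [(+0.09)·(-20) − (-1.26)·(-50)] / 8750 = -0.007406
∂h/∂y = [25·(-1.26) − 185·(+0.09)] / 8750 = -0.005503
Flow = −∇h = (+0.007406 east, +0.005503 north), which points northeast.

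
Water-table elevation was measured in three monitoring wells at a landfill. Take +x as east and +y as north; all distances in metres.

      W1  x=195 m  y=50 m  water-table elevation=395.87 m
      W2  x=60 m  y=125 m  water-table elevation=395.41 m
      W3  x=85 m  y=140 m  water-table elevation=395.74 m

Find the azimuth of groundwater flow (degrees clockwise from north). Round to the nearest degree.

With h = a·x + b·y + c and W1 as origin, the differences give:
  (-135)·a + 75·b = -0.46
  (-110)·a + 90·b = -0.13
Eliminate b (×90 and ×75, subtract): -3900·a = -31.650 → a = ∂h/∂x = +0.008115
Back-substitute: b = ∂h/∂y = +0.008474.
Flow direction (−∇h) has components (-0.008115 E, -0.008474 N).
Azimuth = atan2(E, N) = atan2(-0.008115, -0.008474) = 223.8° ≈ 224°.

224°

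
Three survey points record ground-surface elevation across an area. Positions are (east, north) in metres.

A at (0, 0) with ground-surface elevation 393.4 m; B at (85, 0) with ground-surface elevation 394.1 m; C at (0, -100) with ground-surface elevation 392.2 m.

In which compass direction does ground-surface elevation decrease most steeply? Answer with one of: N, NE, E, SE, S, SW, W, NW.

SW

∂z/∂x = (394.1 − 393.4) / (85 − 0) = +0.008235
∂z/∂y = (392.2 − 393.4) / (-100 − 0) = +0.01200
Steepest decrease is along −∇f = (-0.008235 E, -0.01200 N) → southwest.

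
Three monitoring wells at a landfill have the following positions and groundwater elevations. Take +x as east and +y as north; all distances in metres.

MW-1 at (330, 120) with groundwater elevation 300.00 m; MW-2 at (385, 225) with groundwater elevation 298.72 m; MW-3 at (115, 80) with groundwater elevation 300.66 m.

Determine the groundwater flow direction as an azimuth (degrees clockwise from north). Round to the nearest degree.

With h = a·x + b·y + c and MW-1 as origin, the differences give:
  55·a + 105·b = -1.28
  (-215)·a + (-40)·b = +0.66
Eliminate b (×(-40) and ×105, subtract): 20375·a = -18.100 → a = ∂h/∂x = -0.0008883
Back-substitute: b = ∂h/∂y = -0.01173.
Flow direction (−∇h) has components (+0.0008883 E, +0.01173 N).
Azimuth = atan2(E, N) = atan2(+0.0008883, +0.01173) = 4.3° ≈ 004°.

004°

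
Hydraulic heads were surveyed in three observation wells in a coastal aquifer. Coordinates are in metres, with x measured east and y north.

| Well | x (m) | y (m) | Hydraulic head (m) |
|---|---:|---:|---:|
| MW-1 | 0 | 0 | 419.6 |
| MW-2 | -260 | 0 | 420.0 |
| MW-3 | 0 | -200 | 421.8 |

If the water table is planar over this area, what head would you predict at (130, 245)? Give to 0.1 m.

416.7 m

∂h/∂x = (420.0 − 419.6) / (-260 − 0) = -0.001538
∂h/∂y = (421.8 − 419.6) / (-200 − 0) = -0.01100
h(130, 245) = 419.6 + (-0.001538)·(130) + (-0.01100)·(245) = 419.6 -0.200 -2.695 = 416.705 m.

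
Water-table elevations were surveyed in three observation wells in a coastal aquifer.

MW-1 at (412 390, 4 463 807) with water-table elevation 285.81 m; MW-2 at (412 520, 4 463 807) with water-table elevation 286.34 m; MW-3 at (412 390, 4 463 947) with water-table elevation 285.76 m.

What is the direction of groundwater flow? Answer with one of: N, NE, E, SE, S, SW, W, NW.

∂h/∂x = (286.34 − 285.81) / (412520 − 412390) = +0.004077
∂h/∂y = (285.76 − 285.81) / (4463947 − 4463807) = -0.0003571
Flow = −∇h = (-0.004077 east, +0.0003571 north), which points west.

W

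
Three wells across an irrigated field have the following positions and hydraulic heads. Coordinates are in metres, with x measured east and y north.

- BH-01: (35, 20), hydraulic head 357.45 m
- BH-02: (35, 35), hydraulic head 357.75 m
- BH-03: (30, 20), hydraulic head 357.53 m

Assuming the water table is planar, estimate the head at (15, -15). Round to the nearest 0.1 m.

357.1 m

With h = a·x + b·y + c and BH-01 as origin, the differences give:
  0·a + 15·b = +0.30
  (-5)·a + 0·b = +0.08
Eliminate b (×0 and ×15, subtract): 75·a = -1.200 → a = ∂h/∂x = -0.01600
Back-substitute: b = ∂h/∂y = +0.02000.
h(15, -15) = 357.45 + (-0.01600)·(-20) + (+0.02000)·(-35) = 357.45 +0.320 -0.700 = 357.070 m.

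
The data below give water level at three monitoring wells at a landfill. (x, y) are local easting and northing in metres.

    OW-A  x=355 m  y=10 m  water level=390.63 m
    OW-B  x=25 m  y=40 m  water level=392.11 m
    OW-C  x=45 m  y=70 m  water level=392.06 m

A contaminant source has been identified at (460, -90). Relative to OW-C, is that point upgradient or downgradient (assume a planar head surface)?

downgradient

With h = a·x + b·y + c and OW-A as origin, the differences give:
  (-330)·a + 30·b = +1.48
  (-310)·a + 60·b = +1.43
Eliminate b (×60 and ×30, subtract): -10500·a = 45.900 → a = ∂h/∂x = -0.004371
Back-substitute: b = ∂h/∂y = +0.001248.
Head at (460, -90) = 390.63 + (-0.004371)·(105) + (+0.001248)·(-100) = 390.05 m.
That is lower than the 392.06 m at OW-C, so the point is downgradient.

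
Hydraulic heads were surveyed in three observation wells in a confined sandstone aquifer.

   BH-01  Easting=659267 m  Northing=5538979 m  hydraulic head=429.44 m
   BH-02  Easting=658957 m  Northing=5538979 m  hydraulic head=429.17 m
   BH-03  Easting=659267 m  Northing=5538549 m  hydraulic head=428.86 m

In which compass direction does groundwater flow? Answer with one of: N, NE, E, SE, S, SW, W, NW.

∂h/∂x = (429.17 − 429.44) / (658957 − 659267) = +0.0008710
∂h/∂y = (428.86 − 429.44) / (5538549 − 5538979) = +0.001349
Flow = −∇h = (-0.0008710 east, -0.001349 north), which points southwest.

SW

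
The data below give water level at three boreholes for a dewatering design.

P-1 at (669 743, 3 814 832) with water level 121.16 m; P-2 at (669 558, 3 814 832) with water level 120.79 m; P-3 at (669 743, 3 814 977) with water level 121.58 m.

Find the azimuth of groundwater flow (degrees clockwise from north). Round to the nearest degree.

215°

∂h/∂x = (120.79 − 121.16) / (669558 − 669743) = +0.002000
∂h/∂y = (121.58 − 121.16) / (3814977 − 3814832) = +0.002897
Flow direction (−∇h) has components (-0.002000 E, -0.002897 N).
Azimuth = atan2(E, N) = atan2(-0.002000, -0.002897) = 214.6° ≈ 215°.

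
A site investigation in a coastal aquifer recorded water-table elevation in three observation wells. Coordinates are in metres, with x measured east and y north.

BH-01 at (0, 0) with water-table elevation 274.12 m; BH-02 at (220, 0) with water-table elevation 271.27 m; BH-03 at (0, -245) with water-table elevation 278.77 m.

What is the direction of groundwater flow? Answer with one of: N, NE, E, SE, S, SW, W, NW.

NE

∂h/∂x = (271.27 − 274.12) / (220 − 0) = -0.01295
∂h/∂y = (278.77 − 274.12) / (-245 − 0) = -0.01898
Flow = −∇h = (+0.01295 east, +0.01898 north), which points northeast.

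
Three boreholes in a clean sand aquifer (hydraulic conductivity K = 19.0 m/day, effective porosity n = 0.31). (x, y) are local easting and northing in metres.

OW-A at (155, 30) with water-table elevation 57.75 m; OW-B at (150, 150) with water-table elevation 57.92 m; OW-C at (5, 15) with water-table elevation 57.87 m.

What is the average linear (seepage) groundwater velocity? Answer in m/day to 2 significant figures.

0.10 m/day

Taking OW-A as reference: OW-B−OW-A = (-5, 120, +0.17); OW-C−OW-A = (-150, -15, +0.12).
Determinant of the coordinate differences = (-5)·(-15) − (-150)·120 = 18075.
∂h/∂x = [(+0.17)·(-15) − (+0.12)·120] / 18075 = -0.0009378
∂h/∂y = [(-5)·(+0.12) − (-150)·(+0.17)] / 18075 = +0.001378
|∇h| = √(-0.0009378² + 0.001378²) = 0.001667
Seepage velocity v = K·i/n = 19.0 × 0.001667 / 0.31 = 0.1022 m/day.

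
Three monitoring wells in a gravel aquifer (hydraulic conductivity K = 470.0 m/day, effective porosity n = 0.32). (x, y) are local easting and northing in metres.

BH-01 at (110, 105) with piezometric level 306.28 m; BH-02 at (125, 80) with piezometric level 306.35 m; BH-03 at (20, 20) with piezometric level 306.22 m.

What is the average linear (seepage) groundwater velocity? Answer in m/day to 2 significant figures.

3.8 m/day

Taking BH-01 as reference: BH-02−BH-01 = (15, -25, +0.07); BH-03−BH-01 = (-90, -85, -0.06).
Determinant of the coordinate differences = 15·(-85) − (-90)·(-25) = -3525.
∂h/∂x = [(+0.07)·(-85) − (-0.06)·(-25)] / -3525 = +0.002113
∂h/∂y = [15·(-0.06) − (-90)·(+0.07)] / -3525 = -0.001532
|∇h| = √(0.002113² + -0.001532²) = 0.00261
Seepage velocity v = K·i/n = 470.0 × 0.00261 / 0.32 = 3.833 m/day.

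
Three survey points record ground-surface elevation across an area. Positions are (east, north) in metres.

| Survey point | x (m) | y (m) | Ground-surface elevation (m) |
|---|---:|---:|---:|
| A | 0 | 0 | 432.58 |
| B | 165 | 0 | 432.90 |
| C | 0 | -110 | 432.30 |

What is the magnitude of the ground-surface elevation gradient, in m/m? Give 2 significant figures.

0.0032 m/m

∂z/∂x = (432.90 − 432.58) / (165 − 0) = +0.001939
∂z/∂y = (432.30 − 432.58) / (-110 − 0) = +0.002545
|∇f| = √(0.001939² + 0.002545²) = 0.003199 m/m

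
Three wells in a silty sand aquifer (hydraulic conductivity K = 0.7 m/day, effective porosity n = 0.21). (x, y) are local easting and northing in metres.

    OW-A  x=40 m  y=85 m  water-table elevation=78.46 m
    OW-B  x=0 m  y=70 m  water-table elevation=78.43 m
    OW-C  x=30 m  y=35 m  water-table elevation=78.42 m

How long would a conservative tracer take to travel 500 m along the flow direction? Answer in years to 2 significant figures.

Differences from OW-A: to OW-B (Δx, Δy, Δh) = (-40, -15, -0.03); to OW-C = (-10, -50, -0.04).
Solve a·Δx + b·Δy = Δh: det = (-40)·(-50) − (-10)·(-15) = 1850.
∂h/∂x = [(-0.03)·(-50) − (-0.04)·(-15)] / 1850 = +0.0004865
∂h/∂y = [(-40)·(-0.04) − (-10)·(-0.03)] / 1850 = +0.0007027
|∇h| = √(0.0004865² + 0.0007027²) = 0.0008547
Seepage velocity v = K·i/n = 0.7 × 0.0008547 / 0.21 = 0.002849 m/day.
t = 500 / 0.002849 = 1.755e+05 days = 480 years.

480 years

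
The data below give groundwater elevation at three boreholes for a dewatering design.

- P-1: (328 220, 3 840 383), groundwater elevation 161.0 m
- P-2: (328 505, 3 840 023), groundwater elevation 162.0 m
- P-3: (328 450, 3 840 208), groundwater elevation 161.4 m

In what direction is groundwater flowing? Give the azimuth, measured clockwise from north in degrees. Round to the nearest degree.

Differences from P-1: to P-2 (Δx, Δy, Δh) = (285, -360, +1.0); to P-3 = (230, -175, +0.4).
Solve a·Δx + b·Δy = Δh: det = 285·(-175) − 230·(-360) = 32925.
∂h/∂x = [(+1.0)·(-175) − (+0.4)·(-360)] / 32925 = -0.0009415
∂h/∂y = [285·(+0.4) − 230·(+1.0)] / 32925 = -0.003523
Flow direction (−∇h) has components (+0.0009415 E, +0.003523 N).
Azimuth = atan2(E, N) = atan2(+0.0009415, +0.003523) = 15.0° ≈ 015°.

015°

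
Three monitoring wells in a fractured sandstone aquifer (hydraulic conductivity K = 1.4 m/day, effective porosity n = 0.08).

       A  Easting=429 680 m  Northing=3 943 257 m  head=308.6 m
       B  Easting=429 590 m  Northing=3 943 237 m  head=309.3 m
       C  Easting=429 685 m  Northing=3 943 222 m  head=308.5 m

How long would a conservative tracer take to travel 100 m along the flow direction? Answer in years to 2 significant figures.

Taking A as reference: B−A = (-90, -20, +0.7); C−A = (5, -35, -0.1).
Solve a·Δx + b·Δy = Δh: det = (-90)·(-35) − 5·(-20) = 3250.
∂h/∂x = [(+0.7)·(-35) − (-0.1)·(-20)] / 3250 = -0.008154
∂h/∂y = [(-90)·(-0.1) − 5·(+0.7)] / 3250 = +0.001692
|∇h| = √(-0.008154² + 0.001692²) = 0.008328
Seepage velocity v = K·i/n = 1.4 × 0.008328 / 0.08 = 0.1457 m/day.
t = 100 / 0.1457 = 686.3 days = 1.88 years.

1.9 years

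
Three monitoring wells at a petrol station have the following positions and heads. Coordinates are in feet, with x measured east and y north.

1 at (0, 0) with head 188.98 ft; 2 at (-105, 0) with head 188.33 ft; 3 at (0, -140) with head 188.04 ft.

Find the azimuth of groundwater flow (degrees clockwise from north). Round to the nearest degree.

223°

∂h/∂x = (188.33 − 188.98) / (-105 − 0) = +0.006190
∂h/∂y = (188.04 − 188.98) / (-140 − 0) = +0.006714
Flow direction (−∇h) has components (-0.006190 E, -0.006714 N).
Azimuth = atan2(E, N) = atan2(-0.006190, -0.006714) = 222.7° ≈ 223°.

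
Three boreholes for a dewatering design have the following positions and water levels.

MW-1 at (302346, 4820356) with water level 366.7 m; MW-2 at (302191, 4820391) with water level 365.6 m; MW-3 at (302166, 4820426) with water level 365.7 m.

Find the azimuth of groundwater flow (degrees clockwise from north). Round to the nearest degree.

224°

Differences from MW-1: to MW-2 (Δx, Δy, Δh) = (-155, 35, -1.1); to MW-3 = (-180, 70, -1.0).
Determinant of the coordinate differences = (-155)·70 − (-180)·35 = -4550.
∂h/∂x = [(-1.1)·70 − (-1.0)·35] / -4550 = +0.009231
∂h/∂y = [(-155)·(-1.0) − (-180)·(-1.1)] / -4550 = +0.009451
Flow direction (−∇h) has components (-0.009231 E, -0.009451 N).
Azimuth = atan2(E, N) = atan2(-0.009231, -0.009451) = 224.3° ≈ 224°.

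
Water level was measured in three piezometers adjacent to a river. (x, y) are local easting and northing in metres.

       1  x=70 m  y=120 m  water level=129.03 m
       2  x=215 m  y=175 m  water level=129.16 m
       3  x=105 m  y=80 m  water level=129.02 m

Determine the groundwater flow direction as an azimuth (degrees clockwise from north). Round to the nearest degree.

218°

Differences from 1: to 2 (Δx, Δy, Δh) = (145, 55, +0.13); to 3 = (35, -40, -0.01).
Determinant of the coordinate differences = 145·(-40) − 35·55 = -7725.
∂h/∂x = [(+0.13)·(-40) − (-0.01)·55] / -7725 = +0.0006019
∂h/∂y = [145·(-0.01) − 35·(+0.13)] / -7725 = +0.0007767
Flow direction (−∇h) has components (-0.0006019 E, -0.0007767 N).
Azimuth = atan2(E, N) = atan2(-0.0006019, -0.0007767) = 217.8° ≈ 218°.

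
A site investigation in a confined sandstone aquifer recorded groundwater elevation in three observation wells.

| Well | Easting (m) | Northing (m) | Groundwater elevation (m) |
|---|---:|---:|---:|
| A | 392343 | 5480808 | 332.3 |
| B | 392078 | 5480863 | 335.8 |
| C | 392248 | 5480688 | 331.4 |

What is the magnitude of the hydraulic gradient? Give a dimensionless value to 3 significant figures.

0.0184

Three-point gradient (reference A): Δ to B = (-265, 55, +3.5), Δ to C = (-95, -120, -0.9).
∂h/∂x = -0.01001, ∂h/∂y = +0.01542 (det = 37025).
|∇h| = √(-0.01001² + 0.01542²) = 0.01838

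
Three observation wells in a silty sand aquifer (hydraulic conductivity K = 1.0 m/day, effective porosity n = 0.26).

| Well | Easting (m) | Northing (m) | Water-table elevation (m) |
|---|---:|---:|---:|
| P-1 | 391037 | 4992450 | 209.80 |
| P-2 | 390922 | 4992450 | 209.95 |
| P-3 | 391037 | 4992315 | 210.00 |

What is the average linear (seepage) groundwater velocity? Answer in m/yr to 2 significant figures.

2.8 m/yr

∂h/∂x = (209.95 − 209.80) / (390922 − 391037) = -0.001304
∂h/∂y = (210.00 − 209.80) / (4992315 − 4992450) = -0.001481
|∇h| = √(-0.001304² + -0.001481²) = 0.001973
Seepage velocity v = K·i/n = 1.0 × 0.001973 / 0.26 = 0.007588 m/day = 2.772 m/yr.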